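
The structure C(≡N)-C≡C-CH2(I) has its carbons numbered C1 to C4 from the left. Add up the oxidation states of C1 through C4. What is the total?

+2

Tallying each carbon's bonds:
C1: 1C, 3N → 0 + 3 = +3
C2: 4C → 0 = 0
C3: 4C → 0 = 0
C4: 1C, 2H, 1I → 0 − 2 + 1 = -1
Sum = +3 + 0 + 0 − 1 = +2.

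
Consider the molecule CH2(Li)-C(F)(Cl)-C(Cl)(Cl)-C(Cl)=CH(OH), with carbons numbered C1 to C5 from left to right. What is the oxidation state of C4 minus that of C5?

C4: 3C, 1Cl → 0 + 1 = +1
C5: 2C, 1H, 1O → 0 − 1 + 1 = 0
Difference: +1 − (0) = +1.

+1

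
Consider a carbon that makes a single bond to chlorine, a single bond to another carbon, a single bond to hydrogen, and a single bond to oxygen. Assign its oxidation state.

The carbon has one bond to C (0), one bond to Cl (+1), one bond to O (+1), one bond to H (-1).
Oxidation state = 0 + 1 + 1 − 1 = +1.

+1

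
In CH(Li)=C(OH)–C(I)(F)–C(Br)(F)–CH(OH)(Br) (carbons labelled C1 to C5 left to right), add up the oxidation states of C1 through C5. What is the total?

Count +1 for every bond to an atom more electronegative than carbon and −1 for every bond to one less electronegative; C–C bonds are 0. Tallying each carbon:
C1: 2C, 1H, 1Li → 0 − 1 − 1 = -2
C2: 3C, 1O → 0 + 1 = +1
C3: 2C, 1F, 1I → 0 + 1 + 1 = +2
C4: 2C, 1F, 1Br → 0 + 1 + 1 = +2
C5: 1C, 1H, 1O, 1Br → 0 − 1 + 1 + 1 = +1
Sum = -2 + 1 + 2 + 2 + 1 = +4.

+4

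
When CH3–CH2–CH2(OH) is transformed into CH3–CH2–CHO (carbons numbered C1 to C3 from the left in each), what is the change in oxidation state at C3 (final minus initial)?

+2

Before: C3 has 1 bond to C, 2 bonds to H, 1 bond to O → oxidation state -1.
After: C3 has 1 bond to C, 1 bond to H, 2 bonds to O → oxidation state +1.
Δ = +1 − (-1) = +2, so this is an oxidation at C3.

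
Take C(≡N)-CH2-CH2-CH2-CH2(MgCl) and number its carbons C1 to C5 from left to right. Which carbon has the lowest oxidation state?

Count +1 for every bond to an atom more electronegative than carbon and −1 for every bond to one less electronegative; C–C bonds are 0. Tallying each carbon:
C1: 1C, 3N → 0 + 3 = +3
C2: 2C, 2H → 0 − 2 = -2
C3: 2C, 2H → 0 − 2 = -2
C4: 2C, 2H → 0 − 2 = -2
C5: 1C, 2H, 1Mg → 0 − 2 − 1 = -3
The most reduced carbon is C5 at -3.

C5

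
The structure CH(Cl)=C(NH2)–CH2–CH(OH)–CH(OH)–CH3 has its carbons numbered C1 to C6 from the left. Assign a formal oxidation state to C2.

+1

C2 has a double bond to C (2×0 = 0), one bond to C (0), one bond to N (+1).
Oxidation state = 0 + 0 + 1 = +1.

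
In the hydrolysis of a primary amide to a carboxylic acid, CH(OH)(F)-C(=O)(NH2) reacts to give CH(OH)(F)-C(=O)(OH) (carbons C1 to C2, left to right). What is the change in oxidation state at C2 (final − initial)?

Before: C2 has 1 bond to C, 2 bonds to O, 1 bond to N → oxidation state +3.
After: C2 has 1 bond to C, 3 bonds to O → oxidation state +3.
Δ = +3 − (+3) = 0, so no net redox change at C2.

0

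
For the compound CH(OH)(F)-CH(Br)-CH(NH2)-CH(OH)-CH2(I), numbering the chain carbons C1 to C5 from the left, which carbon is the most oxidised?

C1

Assign +1 per bond to O/N/halogen, −1 per bond to H or an electropositive element, and 0 per bond to carbon. Tallying each carbon:
C1: 1C, 1H, 1O, 1F → 0 − 1 + 1 + 1 = +1
C2: 2C, 1H, 1Br → 0 − 1 + 1 = 0
C3: 2C, 1H, 1N → 0 − 1 + 1 = 0
C4: 2C, 1H, 1O → 0 − 1 + 1 = 0
C5: 1C, 2H, 1I → 0 − 2 + 1 = -1
The most oxidised carbon is C1 at +1.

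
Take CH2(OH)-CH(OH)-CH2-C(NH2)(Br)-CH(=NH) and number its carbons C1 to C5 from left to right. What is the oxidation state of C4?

C4 has one bond to C (0), one bond to C (0), one bond to N (+1), one bond to Br (+1).
Oxidation state = 0 + 0 + 1 + 1 = +2.

+2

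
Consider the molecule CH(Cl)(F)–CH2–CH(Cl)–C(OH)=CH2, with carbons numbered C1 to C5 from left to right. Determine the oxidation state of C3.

0

Assign +1 per bond to O/N/halogen, −1 per bond to H or an electropositive element, and 0 per bond to carbon.
C3 has one bond to C (0), one bond to C (0), one bond to Cl (+1), one bond to H (-1).
Oxidation state = 0 + 0 + 1 − 1 = 0.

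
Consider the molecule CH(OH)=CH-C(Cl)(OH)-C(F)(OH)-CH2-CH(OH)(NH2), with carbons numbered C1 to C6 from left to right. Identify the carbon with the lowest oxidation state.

Tallying each carbon's bonds:
C1: 2C, 1H, 1O → 0 − 1 + 1 = 0
C2: 3C, 1H → 0 − 1 = -1
C3: 2C, 1O, 1Cl → 0 + 1 + 1 = +2
C4: 2C, 1O, 1F → 0 + 1 + 1 = +2
C5: 2C, 2H → 0 − 2 = -2
C6: 1C, 1H, 1O, 1N → 0 − 1 + 1 + 1 = +1
The most reduced carbon is C5 at -2.

C5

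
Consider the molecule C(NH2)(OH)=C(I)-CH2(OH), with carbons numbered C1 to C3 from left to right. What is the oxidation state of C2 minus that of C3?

C2: 3C, 1I → 0 + 1 = +1
C3: 1C, 2H, 1O → 0 − 2 + 1 = -1
Difference: +1 − (-1) = +2.

+2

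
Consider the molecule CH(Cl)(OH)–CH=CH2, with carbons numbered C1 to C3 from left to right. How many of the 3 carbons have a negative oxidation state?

Assign +1 per bond to O/N/halogen, −1 per bond to H or an electropositive element, and 0 per bond to carbon. Tallying each carbon:
C1: 1C, 1H, 1O, 1Cl → 0 − 1 + 1 + 1 = +1
C2: 3C, 1H → 0 − 1 = -1
C3: 2C, 2H → 0 − 2 = -2
2 carbons (C2, C3) meet the condition.

2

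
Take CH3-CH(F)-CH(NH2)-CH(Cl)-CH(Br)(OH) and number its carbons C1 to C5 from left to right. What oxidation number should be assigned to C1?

C1 has one bond to C (0), one bond to H (-1), one bond to H (-1), one bond to H (-1).
Oxidation state = 0 − 1 − 1 − 1 = -3.

-3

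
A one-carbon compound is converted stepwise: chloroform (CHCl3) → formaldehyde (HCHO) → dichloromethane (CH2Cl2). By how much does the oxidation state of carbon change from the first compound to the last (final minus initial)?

Carbon oxidation states along the series — chloroform: +2, formaldehyde: 0, dichloromethane: 0.
Net change = 0 − (+2) = -2.

-2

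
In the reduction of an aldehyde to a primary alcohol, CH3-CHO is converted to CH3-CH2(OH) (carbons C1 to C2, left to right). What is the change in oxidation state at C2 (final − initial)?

-2

Before: C2 has 1 bond to C, 1 bond to H, 2 bonds to O → oxidation state +1.
After: C2 has 1 bond to C, 2 bonds to H, 1 bond to O → oxidation state -1.
Δ = -1 − (+1) = -2, so this is a reduction at C2.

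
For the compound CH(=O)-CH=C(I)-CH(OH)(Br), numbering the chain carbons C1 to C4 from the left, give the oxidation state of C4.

C4 has one bond to C (0), one bond to H (-1), one bond to O (+1), one bond to Br (+1).
Oxidation state = 0 − 1 + 1 + 1 = +1.

+1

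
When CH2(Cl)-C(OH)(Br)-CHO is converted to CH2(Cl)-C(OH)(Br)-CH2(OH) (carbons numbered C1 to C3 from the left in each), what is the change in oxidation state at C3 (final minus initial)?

Before: C3 has 1 bond to C, 1 bond to H, 2 bonds to O → oxidation state +1.
After: C3 has 1 bond to C, 2 bonds to H, 1 bond to O → oxidation state -1.
Δ = -1 − (+1) = -2, so this is a reduction at C3.

-2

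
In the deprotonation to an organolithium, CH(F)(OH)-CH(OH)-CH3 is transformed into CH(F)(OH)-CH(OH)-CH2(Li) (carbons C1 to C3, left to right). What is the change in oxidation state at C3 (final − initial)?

Before: C3 has 1 bond to C, 3 bonds to H → oxidation state -3.
After: C3 has 1 bond to C, 2 bonds to H, 1 bond to Li → oxidation state -3.
Δ = -3 − (-3) = 0, so no net redox change at C3.

0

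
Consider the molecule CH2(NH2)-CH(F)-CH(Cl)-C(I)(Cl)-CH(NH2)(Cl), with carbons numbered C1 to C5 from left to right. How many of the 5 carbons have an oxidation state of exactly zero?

2

Tallying each carbon's bonds:
C1: 1C, 2H, 1N → 0 − 2 + 1 = -1
C2: 2C, 1H, 1F → 0 − 1 + 1 = 0
C3: 2C, 1H, 1Cl → 0 − 1 + 1 = 0
C4: 2C, 1Cl, 1I → 0 + 1 + 1 = +2
C5: 1C, 1H, 1N, 1Cl → 0 − 1 + 1 + 1 = +1
2 carbons (C2, C3) meet the condition.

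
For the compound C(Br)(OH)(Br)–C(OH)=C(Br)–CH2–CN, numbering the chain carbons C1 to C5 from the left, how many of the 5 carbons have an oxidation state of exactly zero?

Assign +1 per bond to O/N/halogen, −1 per bond to H or an electropositive element, and 0 per bond to carbon. Tallying each carbon:
C1: 1C, 1O, 2Br → 0 + 1 + 2 = +3
C2: 3C, 1O → 0 + 1 = +1
C3: 3C, 1Br → 0 + 1 = +1
C4: 2C, 2H → 0 − 2 = -2
C5: 1C, 3N → 0 + 3 = +3
0 carbons meet the condition.

0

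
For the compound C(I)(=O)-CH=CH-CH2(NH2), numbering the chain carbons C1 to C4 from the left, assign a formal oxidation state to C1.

+3

C1 has one bond to C (0), one bond to I (+1), a double bond to O (2×+1 = +2).
Oxidation state = 0 + 1 + 2 = +3.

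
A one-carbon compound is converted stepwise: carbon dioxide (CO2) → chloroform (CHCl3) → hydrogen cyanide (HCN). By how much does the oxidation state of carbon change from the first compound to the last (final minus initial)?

Carbon oxidation states along the series — carbon dioxide: +4, chloroform: +2, hydrogen cyanide: +2.
Net change = +2 − (+4) = -2.

-2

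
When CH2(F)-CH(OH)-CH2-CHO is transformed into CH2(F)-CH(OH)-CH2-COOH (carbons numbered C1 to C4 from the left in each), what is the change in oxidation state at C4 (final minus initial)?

Before: C4 has 1 bond to C, 1 bond to H, 2 bonds to O → oxidation state +1.
After: C4 has 1 bond to C, 3 bonds to O → oxidation state +3.
Δ = +3 − (+1) = +2, so this is an oxidation at C4.

+2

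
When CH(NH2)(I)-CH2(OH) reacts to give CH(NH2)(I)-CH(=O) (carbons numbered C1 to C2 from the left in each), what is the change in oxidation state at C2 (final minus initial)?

Before: C2 has 1 bond to C, 2 bonds to H, 1 bond to O → oxidation state -1.
After: C2 has 1 bond to C, 1 bond to H, 2 bonds to O → oxidation state +1.
Δ = +1 − (-1) = +2, so this is an oxidation at C2.

+2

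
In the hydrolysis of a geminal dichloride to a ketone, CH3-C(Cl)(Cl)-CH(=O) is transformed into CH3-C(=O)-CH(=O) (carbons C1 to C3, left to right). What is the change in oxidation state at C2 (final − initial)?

0

Before: C2 has 2 bonds to C, 2 bonds to Cl → oxidation state +2.
After: C2 has 2 bonds to C, 2 bonds to O → oxidation state +2.
Δ = +2 − (+2) = 0, so no net redox change at C2.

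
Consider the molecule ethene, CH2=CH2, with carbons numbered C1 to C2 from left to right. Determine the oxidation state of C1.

C1 has one bond to H (-1), one bond to H (-1), a double bond to C (2×0 = 0).
Oxidation state = -1 − 1 + 0 = -2.

-2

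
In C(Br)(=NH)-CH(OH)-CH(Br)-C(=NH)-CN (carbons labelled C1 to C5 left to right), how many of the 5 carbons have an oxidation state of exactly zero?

Assign +1 per bond to O/N/halogen, −1 per bond to H or an electropositive element, and 0 per bond to carbon. Tallying each carbon:
C1: 1C, 2N, 1Br → 0 + 2 + 1 = +3
C2: 2C, 1H, 1O → 0 − 1 + 1 = 0
C3: 2C, 1H, 1Br → 0 − 1 + 1 = 0
C4: 2C, 2N → 0 + 2 = +2
C5: 1C, 3N → 0 + 3 = +3
2 carbons (C2, C3) meet the condition.

2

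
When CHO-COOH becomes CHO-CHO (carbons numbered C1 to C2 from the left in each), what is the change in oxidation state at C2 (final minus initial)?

Before: C2 has 1 bond to C, 3 bonds to O → oxidation state +3.
After: C2 has 1 bond to C, 1 bond to H, 2 bonds to O → oxidation state +1.
Δ = +1 − (+3) = -2, so this is a reduction at C2.

-2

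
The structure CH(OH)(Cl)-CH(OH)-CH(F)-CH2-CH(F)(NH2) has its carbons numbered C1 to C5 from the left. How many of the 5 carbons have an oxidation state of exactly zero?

2

Tallying each carbon's bonds:
C1: 1C, 1H, 1O, 1Cl → 0 − 1 + 1 + 1 = +1
C2: 2C, 1H, 1O → 0 − 1 + 1 = 0
C3: 2C, 1H, 1F → 0 − 1 + 1 = 0
C4: 2C, 2H → 0 − 2 = -2
C5: 1C, 1H, 1N, 1F → 0 − 1 + 1 + 1 = +1
2 carbons (C2, C3) meet the condition.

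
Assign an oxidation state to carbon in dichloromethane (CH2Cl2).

Bonds to more-electronegative neighbours contribute +1 each, bonds to H or metals contribute −1 each, and C–C bonds contribute 0.
The carbon has one bond to H (-1), one bond to H (-1), one bond to Cl (+1), one bond to Cl (+1).
Oxidation state = -1 − 1 + 1 + 1 = 0.

0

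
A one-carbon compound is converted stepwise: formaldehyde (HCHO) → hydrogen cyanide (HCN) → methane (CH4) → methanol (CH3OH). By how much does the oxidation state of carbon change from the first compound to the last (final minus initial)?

-2

Carbon oxidation states along the series — formaldehyde: 0, hydrogen cyanide: +2, methane: -4, methanol: -2.
Net change = -2 − (0) = -2.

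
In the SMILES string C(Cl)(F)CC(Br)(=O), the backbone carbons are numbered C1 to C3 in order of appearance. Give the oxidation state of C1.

Bonds to more-electronegative neighbours contribute +1 each, bonds to H or metals contribute −1 each, and C–C bonds contribute 0.
C1 has one bond to C (0), one bond to H (-1), one bond to Cl (+1), one bond to F (+1).
Oxidation state = 0 − 1 + 1 + 1 = +1.

+1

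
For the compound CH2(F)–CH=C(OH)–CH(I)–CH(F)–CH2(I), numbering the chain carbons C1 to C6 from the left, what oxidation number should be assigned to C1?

C1 has one bond to C (0), one bond to H (-1), one bond to F (+1), one bond to H (-1).
Oxidation state = 0 − 1 + 1 − 1 = -1.

-1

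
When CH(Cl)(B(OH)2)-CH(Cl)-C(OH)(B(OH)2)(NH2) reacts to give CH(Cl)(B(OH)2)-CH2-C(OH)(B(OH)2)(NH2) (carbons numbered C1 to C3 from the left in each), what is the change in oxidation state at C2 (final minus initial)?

-2

Before: C2 has 2 bonds to C, 1 bond to H, 1 bond to Cl → oxidation state 0.
After: C2 has 2 bonds to C, 2 bonds to H → oxidation state -2.
Δ = -2 − (0) = -2, so this is a reduction at C2.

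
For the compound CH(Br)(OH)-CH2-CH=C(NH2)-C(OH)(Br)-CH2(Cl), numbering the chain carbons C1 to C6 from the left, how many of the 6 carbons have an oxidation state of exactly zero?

Tallying each carbon's bonds:
C1: 1C, 1H, 1O, 1Br → 0 − 1 + 1 + 1 = +1
C2: 2C, 2H → 0 − 2 = -2
C3: 3C, 1H → 0 − 1 = -1
C4: 3C, 1N → 0 + 1 = +1
C5: 2C, 1O, 1Br → 0 + 1 + 1 = +2
C6: 1C, 2H, 1Cl → 0 − 2 + 1 = -1
0 carbons meet the condition.

0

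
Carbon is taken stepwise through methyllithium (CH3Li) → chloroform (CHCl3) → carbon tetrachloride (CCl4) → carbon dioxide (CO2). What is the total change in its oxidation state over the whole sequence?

+8

Carbon oxidation states along the series — methyllithium: -4, chloroform: +2, carbon tetrachloride: +4, carbon dioxide: +4.
Net change = +4 − (-4) = +8.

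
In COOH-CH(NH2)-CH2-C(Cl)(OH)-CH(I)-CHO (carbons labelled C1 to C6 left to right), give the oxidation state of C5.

0

Bonds to more-electronegative neighbours contribute +1 each, bonds to H or metals contribute −1 each, and C–C bonds contribute 0.
C5 has one bond to C (0), one bond to C (0), one bond to H (-1), one bond to I (+1).
Oxidation state = 0 + 0 − 1 + 1 = 0.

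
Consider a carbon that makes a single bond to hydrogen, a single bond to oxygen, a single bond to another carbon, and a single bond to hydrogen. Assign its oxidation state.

The carbon has one bond to C (0), one bond to H (-1), one bond to O (+1), one bond to H (-1).
Oxidation state = 0 − 1 + 1 − 1 = -1.

-1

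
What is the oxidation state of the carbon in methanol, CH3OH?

The carbon has one bond to H (-1), one bond to H (-1), one bond to H (-1), one bond to O (+1).
Oxidation state = -1 − 1 − 1 + 1 = -2.

-2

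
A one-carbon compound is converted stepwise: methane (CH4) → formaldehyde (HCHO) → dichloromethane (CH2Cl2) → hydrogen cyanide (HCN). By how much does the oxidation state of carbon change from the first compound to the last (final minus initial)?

Carbon oxidation states along the series — methane: -4, formaldehyde: 0, dichloromethane: 0, hydrogen cyanide: +2.
Net change = +2 − (-4) = +6.

+6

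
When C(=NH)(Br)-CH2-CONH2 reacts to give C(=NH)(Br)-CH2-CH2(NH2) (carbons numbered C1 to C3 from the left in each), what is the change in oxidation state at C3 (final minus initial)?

Before: C3 has 1 bond to C, 2 bonds to O, 1 bond to N → oxidation state +3.
After: C3 has 1 bond to C, 2 bonds to H, 1 bond to N → oxidation state -1.
Δ = -1 − (+3) = -4, so this is a reduction at C3.

-4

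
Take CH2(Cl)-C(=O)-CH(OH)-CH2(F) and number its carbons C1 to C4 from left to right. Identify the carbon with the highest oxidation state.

Each bond to a more electronegative atom (O, N, halogen) counts +1, each bond to a less electronegative atom (H, metal, B, Si) counts −1, and each C–C bond counts 0. Tallying each carbon:
C1: 1C, 2H, 1Cl → 0 − 2 + 1 = -1
C2: 2C, 2O → 0 + 2 = +2
C3: 2C, 1H, 1O → 0 − 1 + 1 = 0
C4: 1C, 2H, 1F → 0 − 2 + 1 = -1
The most oxidised carbon is C2 at +2.

C2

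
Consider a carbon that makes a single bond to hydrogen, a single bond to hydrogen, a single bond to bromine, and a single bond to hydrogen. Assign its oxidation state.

Count +1 for every bond to an atom more electronegative than carbon and −1 for every bond to one less electronegative; C–C bonds are 0.
The carbon has one bond to H (-1), one bond to H (-1), one bond to Br (+1), one bond to H (-1).
Oxidation state = -1 − 1 + 1 − 1 = -2.

-2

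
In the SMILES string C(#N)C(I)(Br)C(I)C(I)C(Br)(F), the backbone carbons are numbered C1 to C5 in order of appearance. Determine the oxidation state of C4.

0

C4 has one bond to C (0), one bond to C (0), one bond to H (-1), one bond to I (+1).
Oxidation state = 0 + 0 − 1 + 1 = 0.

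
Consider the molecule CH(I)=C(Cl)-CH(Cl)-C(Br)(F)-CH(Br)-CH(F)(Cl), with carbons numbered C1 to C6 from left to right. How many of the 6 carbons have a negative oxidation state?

0

Tallying each carbon's bonds:
C1: 2C, 1H, 1I → 0 − 1 + 1 = 0
C2: 3C, 1Cl → 0 + 1 = +1
C3: 2C, 1H, 1Cl → 0 − 1 + 1 = 0
C4: 2C, 1F, 1Br → 0 + 1 + 1 = +2
C5: 2C, 1H, 1Br → 0 − 1 + 1 = 0
C6: 1C, 1H, 1F, 1Cl → 0 − 1 + 1 + 1 = +1
0 carbons meet the condition.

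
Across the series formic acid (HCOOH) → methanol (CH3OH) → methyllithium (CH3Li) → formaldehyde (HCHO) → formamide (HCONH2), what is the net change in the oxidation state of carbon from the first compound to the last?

Carbon oxidation states along the series — formic acid: +2, methanol: -2, methyllithium: -4, formaldehyde: 0, formamide: +2.
Net change = +2 − (+2) = 0.

0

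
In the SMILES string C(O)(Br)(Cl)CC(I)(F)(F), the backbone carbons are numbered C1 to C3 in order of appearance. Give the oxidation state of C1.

+3

Bonds to more-electronegative neighbours contribute +1 each, bonds to H or metals contribute −1 each, and C–C bonds contribute 0.
C1 has one bond to C (0), one bond to O (+1), one bond to Br (+1), one bond to Cl (+1).
Oxidation state = 0 + 1 + 1 + 1 = +3.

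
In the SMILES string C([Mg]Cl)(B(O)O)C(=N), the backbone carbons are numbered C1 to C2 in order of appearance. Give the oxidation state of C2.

+1

Assign +1 per bond to O/N/halogen, −1 per bond to H or an electropositive element, and 0 per bond to carbon.
C2 has one bond to C (0), a double bond to N (2×+1 = +2), one bond to H (-1).
Oxidation state = 0 + 2 − 1 = +1.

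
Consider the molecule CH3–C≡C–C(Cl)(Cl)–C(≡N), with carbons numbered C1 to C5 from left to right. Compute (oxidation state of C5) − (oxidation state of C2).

C5: 1C, 3N → 0 + 3 = +3
C2: 4C → 0 = 0
Difference: +3 − (0) = +3.

+3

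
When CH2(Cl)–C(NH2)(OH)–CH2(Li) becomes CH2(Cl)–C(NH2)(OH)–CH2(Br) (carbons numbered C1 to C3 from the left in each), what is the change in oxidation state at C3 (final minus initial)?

Before: C3 has 1 bond to C, 2 bonds to H, 1 bond to Li → oxidation state -3.
After: C3 has 1 bond to C, 2 bonds to H, 1 bond to Br → oxidation state -1.
Δ = -1 − (-3) = +2, so this is an oxidation at C3.

+2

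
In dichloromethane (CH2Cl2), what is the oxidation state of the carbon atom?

Bonds to more-electronegative neighbours contribute +1 each, bonds to H or metals contribute −1 each, and C–C bonds contribute 0.
The carbon has one bond to H (-1), one bond to H (-1), one bond to Cl (+1), one bond to Cl (+1).
Oxidation state = -1 − 1 + 1 + 1 = 0.

0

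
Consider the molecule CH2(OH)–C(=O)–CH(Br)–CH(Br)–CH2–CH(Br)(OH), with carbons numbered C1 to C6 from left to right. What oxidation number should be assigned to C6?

+1

Count +1 for every bond to an atom more electronegative than carbon and −1 for every bond to one less electronegative; C–C bonds are 0.
C6 has one bond to C (0), one bond to H (-1), one bond to Br (+1), one bond to O (+1).
Oxidation state = 0 − 1 + 1 + 1 = +1.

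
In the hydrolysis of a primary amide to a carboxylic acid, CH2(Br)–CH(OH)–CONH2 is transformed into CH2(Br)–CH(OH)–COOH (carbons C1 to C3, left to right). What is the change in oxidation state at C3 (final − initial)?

0

Before: C3 has 1 bond to C, 2 bonds to O, 1 bond to N → oxidation state +3.
After: C3 has 1 bond to C, 3 bonds to O → oxidation state +3.
Δ = +3 − (+3) = 0, so no net redox change at C3.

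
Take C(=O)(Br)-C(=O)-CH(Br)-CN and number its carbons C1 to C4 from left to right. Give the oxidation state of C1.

+3

C1 has one bond to C (0), a double bond to O (2×+1 = +2), one bond to Br (+1).
Oxidation state = 0 + 2 + 1 = +3.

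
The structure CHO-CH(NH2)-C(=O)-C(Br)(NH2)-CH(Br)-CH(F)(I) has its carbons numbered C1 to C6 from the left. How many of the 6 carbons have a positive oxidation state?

4

Tallying each carbon's bonds:
C1: 1C, 1H, 2O → 0 − 1 + 2 = +1
C2: 2C, 1H, 1N → 0 − 1 + 1 = 0
C3: 2C, 2O → 0 + 2 = +2
C4: 2C, 1N, 1Br → 0 + 1 + 1 = +2
C5: 2C, 1H, 1Br → 0 − 1 + 1 = 0
C6: 1C, 1H, 1F, 1I → 0 − 1 + 1 + 1 = +1
4 carbons (C1, C3, C4, C6) meet the condition.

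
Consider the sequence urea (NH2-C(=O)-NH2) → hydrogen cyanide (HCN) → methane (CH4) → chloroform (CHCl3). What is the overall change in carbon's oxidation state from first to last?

Carbon oxidation states along the series — urea: +4, hydrogen cyanide: +2, methane: -4, chloroform: +2.
Net change = +2 − (+4) = -2.

-2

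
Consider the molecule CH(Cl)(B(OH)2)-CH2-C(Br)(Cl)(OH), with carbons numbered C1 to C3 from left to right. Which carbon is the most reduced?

C2

Bonds to more-electronegative neighbours contribute +1 each, bonds to H or metals contribute −1 each, and C–C bonds contribute 0. Tallying each carbon:
C1: 1C, 1H, 1Cl, 1B → 0 − 1 + 1 − 1 = -1
C2: 2C, 2H → 0 − 2 = -2
C3: 1C, 1O, 1Cl, 1Br → 0 + 1 + 1 + 1 = +3
The most reduced carbon is C2 at -2.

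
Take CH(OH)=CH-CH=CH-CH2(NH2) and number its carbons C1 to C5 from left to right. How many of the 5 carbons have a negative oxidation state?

4

Bonds to more-electronegative neighbours contribute +1 each, bonds to H or metals contribute −1 each, and C–C bonds contribute 0. Tallying each carbon:
C1: 2C, 1H, 1O → 0 − 1 + 1 = 0
C2: 3C, 1H → 0 − 1 = -1
C3: 3C, 1H → 0 − 1 = -1
C4: 3C, 1H → 0 − 1 = -1
C5: 1C, 2H, 1N → 0 − 2 + 1 = -1
4 carbons (C2, C3, C4, C5) meet the condition.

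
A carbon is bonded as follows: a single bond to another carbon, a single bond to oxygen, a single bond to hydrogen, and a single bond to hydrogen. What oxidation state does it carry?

The carbon has one bond to C (0), one bond to O (+1), one bond to H (-1), one bond to H (-1).
Oxidation state = 0 + 1 − 1 − 1 = -1.

-1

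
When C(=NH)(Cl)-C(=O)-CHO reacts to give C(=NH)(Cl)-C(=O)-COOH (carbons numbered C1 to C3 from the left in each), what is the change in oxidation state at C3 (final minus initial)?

Before: C3 has 1 bond to C, 1 bond to H, 2 bonds to O → oxidation state +1.
After: C3 has 1 bond to C, 3 bonds to O → oxidation state +3.
Δ = +3 − (+1) = +2, so this is an oxidation at C3.

+2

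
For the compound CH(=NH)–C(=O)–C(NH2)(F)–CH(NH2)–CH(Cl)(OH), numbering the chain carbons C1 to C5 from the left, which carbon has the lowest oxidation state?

C4

Tallying each carbon's bonds:
C1: 1C, 1H, 2N → 0 − 1 + 2 = +1
C2: 2C, 2O → 0 + 2 = +2
C3: 2C, 1N, 1F → 0 + 1 + 1 = +2
C4: 2C, 1H, 1N → 0 − 1 + 1 = 0
C5: 1C, 1H, 1O, 1Cl → 0 − 1 + 1 + 1 = +1
The most reduced carbon is C4 at 0.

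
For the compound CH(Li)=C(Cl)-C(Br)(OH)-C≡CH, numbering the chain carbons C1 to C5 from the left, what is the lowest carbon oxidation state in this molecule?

-2

Bonds to more-electronegative neighbours contribute +1 each, bonds to H or metals contribute −1 each, and C–C bonds contribute 0. Tallying each carbon:
C1: 2C, 1H, 1Li → 0 − 1 − 1 = -2
C2: 3C, 1Cl → 0 + 1 = +1
C3: 2C, 1O, 1Br → 0 + 1 + 1 = +2
C4: 4C → 0 = 0
C5: 3C, 1H → 0 − 1 = -1
The lowest value is -2.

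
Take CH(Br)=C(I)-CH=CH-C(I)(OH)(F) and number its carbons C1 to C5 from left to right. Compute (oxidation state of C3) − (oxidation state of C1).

-1

C3: 3C, 1H → 0 − 1 = -1
C1: 2C, 1H, 1Br → 0 − 1 + 1 = 0
Difference: -1 − (0) = -1.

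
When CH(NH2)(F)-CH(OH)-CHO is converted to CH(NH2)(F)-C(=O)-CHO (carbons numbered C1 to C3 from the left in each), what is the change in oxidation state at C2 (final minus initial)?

Before: C2 has 2 bonds to C, 1 bond to H, 1 bond to O → oxidation state 0.
After: C2 has 2 bonds to C, 2 bonds to O → oxidation state +2.
Δ = +2 − (0) = +2, so this is an oxidation at C2.

+2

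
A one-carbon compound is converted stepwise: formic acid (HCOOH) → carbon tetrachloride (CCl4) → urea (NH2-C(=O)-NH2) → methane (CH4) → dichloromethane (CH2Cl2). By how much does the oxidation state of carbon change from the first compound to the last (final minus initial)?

Carbon oxidation states along the series — formic acid: +2, carbon tetrachloride: +4, urea: +4, methane: -4, dichloromethane: 0.
Net change = 0 − (+2) = -2.

-2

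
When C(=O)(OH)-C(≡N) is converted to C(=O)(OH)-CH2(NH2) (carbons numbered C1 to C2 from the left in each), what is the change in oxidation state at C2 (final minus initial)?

Before: C2 has 1 bond to C, 3 bonds to N → oxidation state +3.
After: C2 has 1 bond to C, 2 bonds to H, 1 bond to N → oxidation state -1.
Δ = -1 − (+3) = -4, so this is a reduction at C2.

-4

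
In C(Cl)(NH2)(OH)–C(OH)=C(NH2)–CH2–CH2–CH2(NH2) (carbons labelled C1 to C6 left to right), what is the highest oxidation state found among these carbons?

Tallying each carbon's bonds:
C1: 1C, 1O, 1N, 1Cl → 0 + 1 + 1 + 1 = +3
C2: 3C, 1O → 0 + 1 = +1
C3: 3C, 1N → 0 + 1 = +1
C4: 2C, 2H → 0 − 2 = -2
C5: 2C, 2H → 0 − 2 = -2
C6: 1C, 2H, 1N → 0 − 2 + 1 = -1
The highest value is +3.

+3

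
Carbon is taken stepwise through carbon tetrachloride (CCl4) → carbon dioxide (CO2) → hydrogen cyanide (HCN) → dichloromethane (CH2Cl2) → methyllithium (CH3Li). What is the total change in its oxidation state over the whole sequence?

-8

Carbon oxidation states along the series — carbon tetrachloride: +4, carbon dioxide: +4, hydrogen cyanide: +2, dichloromethane: 0, methyllithium: -4.
Net change = -4 − (+4) = -8.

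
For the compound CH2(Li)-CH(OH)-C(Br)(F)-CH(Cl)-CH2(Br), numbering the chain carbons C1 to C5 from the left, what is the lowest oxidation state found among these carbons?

-3

Count +1 for every bond to an atom more electronegative than carbon and −1 for every bond to one less electronegative; C–C bonds are 0. Tallying each carbon:
C1: 1C, 2H, 1Li → 0 − 2 − 1 = -3
C2: 2C, 1H, 1O → 0 − 1 + 1 = 0
C3: 2C, 1F, 1Br → 0 + 1 + 1 = +2
C4: 2C, 1H, 1Cl → 0 − 1 + 1 = 0
C5: 1C, 2H, 1Br → 0 − 2 + 1 = -1
The lowest value is -3.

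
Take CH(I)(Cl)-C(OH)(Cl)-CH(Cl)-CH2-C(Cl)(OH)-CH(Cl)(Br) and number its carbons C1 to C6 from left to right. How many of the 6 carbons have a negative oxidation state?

Bonds to more-electronegative neighbours contribute +1 each, bonds to H or metals contribute −1 each, and C–C bonds contribute 0. Tallying each carbon:
C1: 1C, 1H, 1Cl, 1I → 0 − 1 + 1 + 1 = +1
C2: 2C, 1O, 1Cl → 0 + 1 + 1 = +2
C3: 2C, 1H, 1Cl → 0 − 1 + 1 = 0
C4: 2C, 2H → 0 − 2 = -2
C5: 2C, 1O, 1Cl → 0 + 1 + 1 = +2
C6: 1C, 1H, 1Cl, 1Br → 0 − 1 + 1 + 1 = +1
1 carbon (C4) meets the condition.

1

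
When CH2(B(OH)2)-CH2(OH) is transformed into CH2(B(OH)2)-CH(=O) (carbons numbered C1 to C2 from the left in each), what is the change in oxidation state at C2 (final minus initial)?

Before: C2 has 1 bond to C, 2 bonds to H, 1 bond to O → oxidation state -1.
After: C2 has 1 bond to C, 1 bond to H, 2 bonds to O → oxidation state +1.
Δ = +1 − (-1) = +2, so this is an oxidation at C2.

+2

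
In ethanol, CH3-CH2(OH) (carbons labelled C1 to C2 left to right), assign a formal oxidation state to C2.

-1

C2 has one bond to H (-1), one bond to H (-1), one bond to O (+1), one bond to C (0).
Oxidation state = -1 − 1 + 1 + 0 = -1.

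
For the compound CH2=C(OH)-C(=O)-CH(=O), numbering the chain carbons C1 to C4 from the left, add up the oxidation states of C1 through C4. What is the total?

+2

Tallying each carbon's bonds:
C1: 2C, 2H → 0 − 2 = -2
C2: 3C, 1O → 0 + 1 = +1
C3: 2C, 2O → 0 + 2 = +2
C4: 1C, 1H, 2O → 0 − 1 + 2 = +1
Sum = -2 + 1 + 2 + 1 = +2.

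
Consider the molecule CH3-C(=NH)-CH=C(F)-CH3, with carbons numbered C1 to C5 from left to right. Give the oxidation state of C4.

+1

C4 has a double bond to C (2×0 = 0), one bond to C (0), one bond to F (+1).
Oxidation state = 0 + 0 + 1 = +1.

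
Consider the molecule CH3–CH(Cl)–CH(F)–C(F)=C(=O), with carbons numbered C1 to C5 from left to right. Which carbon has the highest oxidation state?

C5

Assign +1 per bond to O/N/halogen, −1 per bond to H or an electropositive element, and 0 per bond to carbon. Tallying each carbon:
C1: 1C, 3H → 0 − 3 = -3
C2: 2C, 1H, 1Cl → 0 − 1 + 1 = 0
C3: 2C, 1H, 1F → 0 − 1 + 1 = 0
C4: 3C, 1F → 0 + 1 = +1
C5: 2C, 2O → 0 + 2 = +2
The most oxidised carbon is C5 at +2.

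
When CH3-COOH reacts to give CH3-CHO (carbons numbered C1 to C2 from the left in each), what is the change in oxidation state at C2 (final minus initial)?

Before: C2 has 1 bond to C, 3 bonds to O → oxidation state +3.
After: C2 has 1 bond to C, 1 bond to H, 2 bonds to O → oxidation state +1.
Δ = +1 − (+3) = -2, so this is a reduction at C2.

-2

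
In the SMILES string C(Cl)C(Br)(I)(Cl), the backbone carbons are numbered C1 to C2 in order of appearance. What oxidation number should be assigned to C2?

+3

C2 has one bond to C (0), one bond to Br (+1), one bond to I (+1), one bond to Cl (+1).
Oxidation state = 0 + 1 + 1 + 1 = +3.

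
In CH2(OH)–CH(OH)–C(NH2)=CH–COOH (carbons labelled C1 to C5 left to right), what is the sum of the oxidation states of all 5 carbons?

Tallying each carbon's bonds:
C1: 1C, 2H, 1O → 0 − 2 + 1 = -1
C2: 2C, 1H, 1O → 0 − 1 + 1 = 0
C3: 3C, 1N → 0 + 1 = +1
C4: 3C, 1H → 0 − 1 = -1
C5: 1C, 3O → 0 + 3 = +3
Sum = -1 + 0 + 1 − 1 + 3 = +2.

+2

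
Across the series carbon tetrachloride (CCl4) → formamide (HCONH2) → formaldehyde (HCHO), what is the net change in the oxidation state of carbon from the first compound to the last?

-4

Carbon oxidation states along the series — carbon tetrachloride: +4, formamide: +2, formaldehyde: 0.
Net change = 0 − (+4) = -4.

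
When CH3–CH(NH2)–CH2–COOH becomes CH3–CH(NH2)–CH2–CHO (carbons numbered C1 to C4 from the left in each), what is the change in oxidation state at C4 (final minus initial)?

Before: C4 has 1 bond to C, 3 bonds to O → oxidation state +3.
After: C4 has 1 bond to C, 1 bond to H, 2 bonds to O → oxidation state +1.
Δ = +1 − (+3) = -2, so this is a reduction at C4.

-2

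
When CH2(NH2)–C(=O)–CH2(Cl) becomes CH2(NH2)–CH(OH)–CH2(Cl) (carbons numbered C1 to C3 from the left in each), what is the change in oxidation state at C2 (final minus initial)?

Before: C2 has 2 bonds to C, 2 bonds to O → oxidation state +2.
After: C2 has 2 bonds to C, 1 bond to H, 1 bond to O → oxidation state 0.
Δ = 0 − (+2) = -2, so this is a reduction at C2.

-2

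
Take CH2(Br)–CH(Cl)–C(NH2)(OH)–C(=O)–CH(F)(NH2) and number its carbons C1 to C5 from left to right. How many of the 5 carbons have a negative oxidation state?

1

Count +1 for every bond to an atom more electronegative than carbon and −1 for every bond to one less electronegative; C–C bonds are 0. Tallying each carbon:
C1: 1C, 2H, 1Br → 0 − 2 + 1 = -1
C2: 2C, 1H, 1Cl → 0 − 1 + 1 = 0
C3: 2C, 1O, 1N → 0 + 1 + 1 = +2
C4: 2C, 2O → 0 + 2 = +2
C5: 1C, 1H, 1N, 1F → 0 − 1 + 1 + 1 = +1
1 carbon (C1) meets the condition.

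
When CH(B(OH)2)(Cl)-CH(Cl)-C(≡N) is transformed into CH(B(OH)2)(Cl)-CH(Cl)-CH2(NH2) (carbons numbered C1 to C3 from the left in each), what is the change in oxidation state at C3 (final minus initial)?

-4

Before: C3 has 1 bond to C, 3 bonds to N → oxidation state +3.
After: C3 has 1 bond to C, 2 bonds to H, 1 bond to N → oxidation state -1.
Δ = -1 − (+3) = -4, so this is a reduction at C3.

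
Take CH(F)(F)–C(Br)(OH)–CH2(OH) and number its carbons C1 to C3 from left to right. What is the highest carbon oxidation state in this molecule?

+2

Tallying each carbon's bonds:
C1: 1C, 1H, 2F → 0 − 1 + 2 = +1
C2: 2C, 1O, 1Br → 0 + 1 + 1 = +2
C3: 1C, 2H, 1O → 0 − 2 + 1 = -1
The highest value is +2.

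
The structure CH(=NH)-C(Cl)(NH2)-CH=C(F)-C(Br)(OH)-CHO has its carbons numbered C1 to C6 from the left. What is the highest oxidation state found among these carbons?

Assign +1 per bond to O/N/halogen, −1 per bond to H or an electropositive element, and 0 per bond to carbon. Tallying each carbon:
C1: 1C, 1H, 2N → 0 − 1 + 2 = +1
C2: 2C, 1N, 1Cl → 0 + 1 + 1 = +2
C3: 3C, 1H → 0 − 1 = -1
C4: 3C, 1F → 0 + 1 = +1
C5: 2C, 1O, 1Br → 0 + 1 + 1 = +2
C6: 1C, 1H, 2O → 0 − 1 + 2 = +1
The highest value is +2.

+2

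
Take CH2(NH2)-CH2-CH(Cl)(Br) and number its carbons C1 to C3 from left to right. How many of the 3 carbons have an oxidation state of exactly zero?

0

Bonds to more-electronegative neighbours contribute +1 each, bonds to H or metals contribute −1 each, and C–C bonds contribute 0. Tallying each carbon:
C1: 1C, 2H, 1N → 0 − 2 + 1 = -1
C2: 2C, 2H → 0 − 2 = -2
C3: 1C, 1H, 1Cl, 1Br → 0 − 1 + 1 + 1 = +1
0 carbons meet the condition.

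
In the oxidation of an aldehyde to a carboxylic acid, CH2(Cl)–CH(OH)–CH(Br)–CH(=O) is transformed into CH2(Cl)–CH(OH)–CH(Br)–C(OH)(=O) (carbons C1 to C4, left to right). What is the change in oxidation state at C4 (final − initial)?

+2

Before: C4 has 1 bond to C, 1 bond to H, 2 bonds to O → oxidation state +1.
After: C4 has 1 bond to C, 3 bonds to O → oxidation state +3.
Δ = +3 − (+1) = +2, so this is an oxidation at C4.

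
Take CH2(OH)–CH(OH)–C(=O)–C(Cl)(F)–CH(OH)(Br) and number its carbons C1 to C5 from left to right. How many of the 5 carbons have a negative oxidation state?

Assign +1 per bond to O/N/halogen, −1 per bond to H or an electropositive element, and 0 per bond to carbon. Tallying each carbon:
C1: 1C, 2H, 1O → 0 − 2 + 1 = -1
C2: 2C, 1H, 1O → 0 − 1 + 1 = 0
C3: 2C, 2O → 0 + 2 = +2
C4: 2C, 1F, 1Cl → 0 + 1 + 1 = +2
C5: 1C, 1H, 1O, 1Br → 0 − 1 + 1 + 1 = +1
1 carbon (C1) meets the condition.

1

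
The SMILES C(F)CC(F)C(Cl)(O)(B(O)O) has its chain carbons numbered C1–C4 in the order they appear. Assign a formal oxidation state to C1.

-1

Count +1 for every bond to an atom more electronegative than carbon and −1 for every bond to one less electronegative; C–C bonds are 0.
C1 has one bond to C (0), one bond to H (-1), one bond to F (+1), one bond to H (-1).
Oxidation state = 0 − 1 + 1 − 1 = -1.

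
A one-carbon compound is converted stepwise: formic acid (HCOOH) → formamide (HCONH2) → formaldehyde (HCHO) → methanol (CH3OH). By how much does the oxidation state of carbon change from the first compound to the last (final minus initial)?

Carbon oxidation states along the series — formic acid: +2, formamide: +2, formaldehyde: 0, methanol: -2.
Net change = -2 − (+2) = -4.

-4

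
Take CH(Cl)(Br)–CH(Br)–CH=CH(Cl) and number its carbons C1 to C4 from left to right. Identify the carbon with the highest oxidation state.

Count +1 for every bond to an atom more electronegative than carbon and −1 for every bond to one less electronegative; C–C bonds are 0. Tallying each carbon:
C1: 1C, 1H, 1Cl, 1Br → 0 − 1 + 1 + 1 = +1
C2: 2C, 1H, 1Br → 0 − 1 + 1 = 0
C3: 3C, 1H → 0 − 1 = -1
C4: 2C, 1H, 1Cl → 0 − 1 + 1 = 0
The most oxidised carbon is C1 at +1.

C1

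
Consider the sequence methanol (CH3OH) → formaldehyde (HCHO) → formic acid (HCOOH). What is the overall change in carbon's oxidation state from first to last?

+4

Carbon oxidation states along the series — methanol: -2, formaldehyde: 0, formic acid: +2.
Net change = +2 − (-2) = +4.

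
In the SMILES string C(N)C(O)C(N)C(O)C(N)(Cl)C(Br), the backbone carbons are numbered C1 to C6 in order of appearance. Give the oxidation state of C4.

0

Count +1 for every bond to an atom more electronegative than carbon and −1 for every bond to one less electronegative; C–C bonds are 0.
C4 has one bond to C (0), one bond to C (0), one bond to O (+1), one bond to H (-1).
Oxidation state = 0 + 0 + 1 − 1 = 0.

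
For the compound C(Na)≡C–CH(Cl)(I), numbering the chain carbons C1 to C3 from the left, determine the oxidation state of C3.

Bonds to more-electronegative neighbours contribute +1 each, bonds to H or metals contribute −1 each, and C–C bonds contribute 0.
C3 has one bond to C (0), one bond to Cl (+1), one bond to H (-1), one bond to I (+1).
Oxidation state = 0 + 1 − 1 + 1 = +1.

+1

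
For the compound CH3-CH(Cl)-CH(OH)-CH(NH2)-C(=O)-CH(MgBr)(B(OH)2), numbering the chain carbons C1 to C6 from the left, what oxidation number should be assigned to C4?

C4 has one bond to C (0), one bond to C (0), one bond to H (-1), one bond to N (+1).
Oxidation state = 0 + 0 − 1 + 1 = 0.

0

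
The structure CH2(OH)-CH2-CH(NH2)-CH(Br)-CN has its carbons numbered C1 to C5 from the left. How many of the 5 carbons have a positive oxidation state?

Tallying each carbon's bonds:
C1: 1C, 2H, 1O → 0 − 2 + 1 = -1
C2: 2C, 2H → 0 − 2 = -2
C3: 2C, 1H, 1N → 0 − 1 + 1 = 0
C4: 2C, 1H, 1Br → 0 − 1 + 1 = 0
C5: 1C, 3N → 0 + 3 = +3
1 carbon (C5) meets the condition.

1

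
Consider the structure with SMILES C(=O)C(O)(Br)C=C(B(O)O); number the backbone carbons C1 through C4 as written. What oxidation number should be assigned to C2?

+2

C2 has one bond to C (0), one bond to C (0), one bond to O (+1), one bond to Br (+1).
Oxidation state = 0 + 0 + 1 + 1 = +2.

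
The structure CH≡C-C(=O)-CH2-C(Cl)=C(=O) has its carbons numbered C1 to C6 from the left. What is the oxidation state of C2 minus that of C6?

C2: 4C → 0 = 0
C6: 2C, 2O → 0 + 2 = +2
Difference: 0 − (+2) = -2.

-2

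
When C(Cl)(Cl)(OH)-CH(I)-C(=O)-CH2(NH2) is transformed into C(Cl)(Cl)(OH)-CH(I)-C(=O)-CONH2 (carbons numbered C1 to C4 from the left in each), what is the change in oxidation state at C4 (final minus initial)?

+4

Before: C4 has 1 bond to C, 2 bonds to H, 1 bond to N → oxidation state -1.
After: C4 has 1 bond to C, 2 bonds to O, 1 bond to N → oxidation state +3.
Δ = +3 − (-1) = +4, so this is an oxidation at C4.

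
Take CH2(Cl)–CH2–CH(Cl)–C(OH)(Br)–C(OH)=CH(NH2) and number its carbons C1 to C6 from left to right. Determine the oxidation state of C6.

0

Assign +1 per bond to O/N/halogen, −1 per bond to H or an electropositive element, and 0 per bond to carbon.
C6 has a double bond to C (2×0 = 0), one bond to N (+1), one bond to H (-1).
Oxidation state = 0 + 1 − 1 = 0.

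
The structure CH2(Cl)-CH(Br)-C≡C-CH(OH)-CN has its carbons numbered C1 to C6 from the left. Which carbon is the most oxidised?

Tallying each carbon's bonds:
C1: 1C, 2H, 1Cl → 0 − 2 + 1 = -1
C2: 2C, 1H, 1Br → 0 − 1 + 1 = 0
C3: 4C → 0 = 0
C4: 4C → 0 = 0
C5: 2C, 1H, 1O → 0 − 1 + 1 = 0
C6: 1C, 3N → 0 + 3 = +3
The most oxidised carbon is C6 at +3.

C6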